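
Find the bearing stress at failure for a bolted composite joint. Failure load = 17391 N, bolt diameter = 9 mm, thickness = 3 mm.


sigma_br = F/(d*h) = 17391/(9*3) = 644.1 MPa

644.1 MPa


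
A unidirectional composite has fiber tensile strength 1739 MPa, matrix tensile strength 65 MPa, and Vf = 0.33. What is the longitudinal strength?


sigma_1 = sigma_f*Vf + sigma_m*(1-Vf) = 1739*0.33 + 65*0.67 = 617.4 MPa

617.4 MPa


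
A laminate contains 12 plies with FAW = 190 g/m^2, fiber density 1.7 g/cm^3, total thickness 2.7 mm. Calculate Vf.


Vf = n * FAW / (rho_f * h * 1000) = 12 * 190 / (1.7 * 2.7 * 1000) = 0.4967

0.4967


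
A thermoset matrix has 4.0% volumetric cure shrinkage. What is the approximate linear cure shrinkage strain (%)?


Linear shrinkage ≈ vol_shrink/3 = 4.0/3 = 1.333%

1.333%


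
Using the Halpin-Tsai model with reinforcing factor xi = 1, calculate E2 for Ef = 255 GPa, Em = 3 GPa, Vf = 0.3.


eta = (Ef/Em - 1)/(Ef/Em + xi) = (85.0 - 1)/(85.0 + 1) = 0.9767
E2 = Em*(1+xi*eta*Vf)/(1-eta*Vf) = 5.49 GPa

5.49 GPa


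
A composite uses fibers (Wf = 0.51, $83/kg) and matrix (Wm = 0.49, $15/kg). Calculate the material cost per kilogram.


Cost = cost_f*Wf + cost_m*Wm = 83*0.51 + 15*0.49 = $49.68/kg

$49.68/kg


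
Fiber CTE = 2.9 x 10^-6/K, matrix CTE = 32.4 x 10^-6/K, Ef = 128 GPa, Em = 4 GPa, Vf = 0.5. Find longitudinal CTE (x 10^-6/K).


E1 = Ef*Vf + Em*(1-Vf) = 66.0
alpha_1 = (alpha_f*Ef*Vf + alpha_m*Em*(1-Vf))/E1 = 3.79 x 10^-6/K

3.79 x 10^-6/K


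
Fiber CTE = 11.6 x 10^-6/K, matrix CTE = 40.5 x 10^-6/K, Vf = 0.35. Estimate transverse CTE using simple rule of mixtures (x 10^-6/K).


alpha_2 = alpha_f*Vf + alpha_m*(1-Vf) = 11.6*0.35 + 40.5*0.65 = 30.4 x 10^-6/K

30.4 x 10^-6/K


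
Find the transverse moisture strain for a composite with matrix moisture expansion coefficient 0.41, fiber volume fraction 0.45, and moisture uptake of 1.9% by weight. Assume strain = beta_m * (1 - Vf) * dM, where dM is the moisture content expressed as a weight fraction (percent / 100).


dM = 1.9/100 = 0.019
strain = beta_m * (1-Vf) * dM = 0.41 * 0.55 * 0.019 = 0.0042845

0.0042845


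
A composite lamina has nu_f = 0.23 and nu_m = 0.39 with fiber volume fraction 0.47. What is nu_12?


nu_12 = nu_f*Vf + nu_m*(1-Vf) = 0.23*0.47 + 0.39*0.53 = 0.3148

0.3148


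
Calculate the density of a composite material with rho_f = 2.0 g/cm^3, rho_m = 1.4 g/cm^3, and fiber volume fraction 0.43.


rho_c = rho_f*Vf + rho_m*(1-Vf) = 2.0*0.43 + 1.4*0.57 = 1.658 g/cm^3

1.658 g/cm^3


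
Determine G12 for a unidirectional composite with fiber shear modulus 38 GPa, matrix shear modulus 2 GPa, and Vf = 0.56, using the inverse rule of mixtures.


1/G12 = Vf/Gf + (1-Vf)/Gm = 0.56/38 + 0.44/2
G12 = 4.26 GPa

4.26 GPa


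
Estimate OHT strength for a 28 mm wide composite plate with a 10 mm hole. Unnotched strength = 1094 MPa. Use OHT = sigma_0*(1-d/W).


OHT = sigma_0*(1-d/W) = 1094*(1-10/28) = 703.3 MPa

703.3 MPa


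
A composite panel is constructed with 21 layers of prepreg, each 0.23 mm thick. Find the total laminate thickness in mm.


h = n * t_ply = 21 * 0.23 = 4.83 mm

4.83 mm


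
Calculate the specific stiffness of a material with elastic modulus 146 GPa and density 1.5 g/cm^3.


Specific stiffness = E/rho = 146/1.5 = 97.3 GPa/(g/cm^3)

97.3 GPa/(g/cm^3)


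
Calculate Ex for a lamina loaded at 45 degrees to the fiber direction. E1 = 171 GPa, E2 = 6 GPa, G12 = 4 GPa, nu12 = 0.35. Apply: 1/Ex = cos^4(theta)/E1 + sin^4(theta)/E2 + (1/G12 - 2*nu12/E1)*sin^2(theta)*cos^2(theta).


cos^4(45) = 0.25, sin^4(45) = 0.25, sin^2(45)*cos^2(45) = 0.25
1/G12 - 2*nu12/E1 = 1/4 - 2*0.35/171 = 0.245906 GPa^-1
1/Ex = 0.25/171 + 0.25/6 + 0.245906*0.25 = 0.1046053 GPa^-1
Ex = 9.56 GPa

9.56 GPa


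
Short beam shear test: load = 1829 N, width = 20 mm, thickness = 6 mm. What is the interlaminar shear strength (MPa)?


ILSS = 3F/(4bh) = 3*1829/(4*20*6) = 11.43 MPa

11.43 MPa


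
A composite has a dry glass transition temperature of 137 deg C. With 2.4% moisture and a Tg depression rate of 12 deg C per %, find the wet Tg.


Tg_wet = Tg_dry - k*moisture = 137 - 12*2.4 = 108.2 deg C

108.2 deg C


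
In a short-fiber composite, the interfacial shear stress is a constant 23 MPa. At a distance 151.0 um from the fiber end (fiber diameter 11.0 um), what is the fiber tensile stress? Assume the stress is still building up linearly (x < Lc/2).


Force balance: sigma_f * (pi*d^2/4) = tau * (pi*d) * x  ->  sigma_f = 4 * tau * x / d
sigma_f = 4 * 23 * 151.0 / 11.0 = 1262.9 MPa

1262.9 MPa


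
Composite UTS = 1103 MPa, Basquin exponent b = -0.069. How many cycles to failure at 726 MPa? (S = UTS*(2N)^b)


N = 0.5 * (S/UTS)^(1/b) = 0.5 * (726/1103)^(1/-0.069) = 214.4953 cycles

214.4953 cycles


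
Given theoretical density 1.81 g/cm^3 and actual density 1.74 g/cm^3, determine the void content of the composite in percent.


Void% = (rho_theo - rho_actual)/rho_theo * 100 = (1.81 - 1.74)/1.81 * 100 = 3.87%

3.87%


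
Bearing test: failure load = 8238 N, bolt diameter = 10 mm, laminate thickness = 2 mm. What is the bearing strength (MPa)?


sigma_br = F/(d*h) = 8238/(10*2) = 411.9 MPa

411.9 MPa


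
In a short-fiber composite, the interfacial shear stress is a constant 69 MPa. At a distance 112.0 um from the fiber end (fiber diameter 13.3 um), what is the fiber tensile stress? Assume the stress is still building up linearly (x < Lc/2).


Force balance: sigma_f * (pi*d^2/4) = tau * (pi*d) * x  ->  sigma_f = 4 * tau * x / d
sigma_f = 4 * 69 * 112.0 / 13.3 = 2324.2 MPa

2324.2 MPa


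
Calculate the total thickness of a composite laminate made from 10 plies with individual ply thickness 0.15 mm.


h = n * t_ply = 10 * 0.15 = 1.5 mm

1.5 mm


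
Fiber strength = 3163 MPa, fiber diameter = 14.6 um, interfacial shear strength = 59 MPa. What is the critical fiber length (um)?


Lc = sigma_f * d / (2 * tau_i) = 3163 * 14.6 / (2 * 59) = 391.4 um

391.4 um


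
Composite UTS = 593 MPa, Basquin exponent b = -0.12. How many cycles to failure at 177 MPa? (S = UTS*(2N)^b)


N = 0.5 * (S/UTS)^(1/b) = 0.5 * (177/593)^(1/-0.12) = 11875.4086 cycles

11875.4086 cycles


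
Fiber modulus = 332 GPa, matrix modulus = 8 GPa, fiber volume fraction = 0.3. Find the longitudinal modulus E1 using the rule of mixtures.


E1 = Ef*Vf + Em*(1-Vf) = 332*0.3 + 8*0.7 = 105.2 GPa

105.2 GPa


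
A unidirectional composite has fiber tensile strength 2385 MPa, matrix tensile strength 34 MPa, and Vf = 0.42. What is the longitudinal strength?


sigma_1 = sigma_f*Vf + sigma_m*(1-Vf) = 2385*0.42 + 34*0.58 = 1021.4 MPa

1021.4 MPa


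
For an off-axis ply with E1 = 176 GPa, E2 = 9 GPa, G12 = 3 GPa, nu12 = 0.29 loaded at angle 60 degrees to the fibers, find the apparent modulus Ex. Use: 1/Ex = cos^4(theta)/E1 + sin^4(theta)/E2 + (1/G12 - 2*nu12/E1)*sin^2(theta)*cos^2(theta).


cos^4(60) = 0.0625, sin^4(60) = 0.5625, sin^2(60)*cos^2(60) = 0.1875
1/G12 - 2*nu12/E1 = 1/3 - 2*0.29/176 = 0.330038 GPa^-1
1/Ex = 0.0625/176 + 0.5625/9 + 0.330038*0.1875 = 0.1247372 GPa^-1
Ex = 8.02 GPa

8.02 GPa


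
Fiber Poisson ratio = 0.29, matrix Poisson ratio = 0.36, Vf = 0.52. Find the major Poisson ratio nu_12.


nu_12 = nu_f*Vf + nu_m*(1-Vf) = 0.29*0.52 + 0.36*0.48 = 0.3236

0.3236


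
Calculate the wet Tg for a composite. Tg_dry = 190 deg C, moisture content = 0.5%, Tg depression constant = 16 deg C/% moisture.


Tg_wet = Tg_dry - k*moisture = 190 - 16*0.5 = 182.0 deg C

182.0 deg C


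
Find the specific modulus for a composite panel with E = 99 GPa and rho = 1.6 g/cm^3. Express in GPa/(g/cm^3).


Specific stiffness = E/rho = 99/1.6 = 61.9 GPa/(g/cm^3)

61.9 GPa/(g/cm^3)


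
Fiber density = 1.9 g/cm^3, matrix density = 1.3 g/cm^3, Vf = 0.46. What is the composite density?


rho_c = rho_f*Vf + rho_m*(1-Vf) = 1.9*0.46 + 1.3*0.54 = 1.576 g/cm^3

1.576 g/cm^3


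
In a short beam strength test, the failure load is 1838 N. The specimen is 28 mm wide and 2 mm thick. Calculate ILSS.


ILSS = 3F/(4bh) = 3*1838/(4*28*2) = 24.62 MPa

24.62 MPa


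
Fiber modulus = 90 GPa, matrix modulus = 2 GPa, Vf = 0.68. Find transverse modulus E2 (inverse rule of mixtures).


1/E2 = Vf/Ef + (1-Vf)/Em = 0.68/90 + 0.32/2
E2 = 5.97 GPa

5.97 GPa


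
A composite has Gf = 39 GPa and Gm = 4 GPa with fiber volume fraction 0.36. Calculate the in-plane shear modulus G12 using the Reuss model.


1/G12 = Vf/Gf + (1-Vf)/Gm = 0.36/39 + 0.64/4
G12 = 5.91 GPa

5.91 GPa


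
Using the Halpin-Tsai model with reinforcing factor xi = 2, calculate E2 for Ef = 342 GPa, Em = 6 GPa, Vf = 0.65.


eta = (Ef/Em - 1)/(Ef/Em + xi) = (57.0 - 1)/(57.0 + 2) = 0.9492
E2 = Em*(1+xi*eta*Vf)/(1-eta*Vf) = 34.99 GPa

34.99 GPa


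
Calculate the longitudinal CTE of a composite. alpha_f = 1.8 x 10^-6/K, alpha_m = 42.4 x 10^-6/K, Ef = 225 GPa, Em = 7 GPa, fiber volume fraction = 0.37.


E1 = Ef*Vf + Em*(1-Vf) = 87.66
alpha_1 = (alpha_f*Ef*Vf + alpha_m*Em*(1-Vf))/E1 = 3.84 x 10^-6/K

3.84 x 10^-6/K


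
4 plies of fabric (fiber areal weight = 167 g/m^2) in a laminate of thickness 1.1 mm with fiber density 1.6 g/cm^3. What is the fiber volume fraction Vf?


Vf = n * FAW / (rho_f * h * 1000) = 4 * 167 / (1.6 * 1.1 * 1000) = 0.3795

0.3795


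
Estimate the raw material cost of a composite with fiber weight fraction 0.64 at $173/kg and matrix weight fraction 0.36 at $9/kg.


Cost = cost_f*Wf + cost_m*Wm = 173*0.64 + 9*0.36 = $113.96/kg

$113.96/kg


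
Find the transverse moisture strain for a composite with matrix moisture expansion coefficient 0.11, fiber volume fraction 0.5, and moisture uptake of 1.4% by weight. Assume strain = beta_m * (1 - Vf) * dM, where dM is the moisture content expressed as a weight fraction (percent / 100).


dM = 1.4/100 = 0.014
strain = beta_m * (1-Vf) * dM = 0.11 * 0.5 * 0.014 = 0.00077

0.00077


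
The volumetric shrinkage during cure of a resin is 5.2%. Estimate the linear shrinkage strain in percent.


Linear shrinkage ≈ vol_shrink/3 = 5.2/3 = 1.733%

1.733%


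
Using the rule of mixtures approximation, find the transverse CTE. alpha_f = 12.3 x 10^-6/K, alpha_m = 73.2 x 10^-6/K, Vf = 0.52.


alpha_2 = alpha_f*Vf + alpha_m*(1-Vf) = 12.3*0.52 + 73.2*0.48 = 41.5 x 10^-6/K

41.5 x 10^-6/K


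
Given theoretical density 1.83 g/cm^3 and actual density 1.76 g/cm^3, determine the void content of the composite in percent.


Void% = (rho_theo - rho_actual)/rho_theo * 100 = (1.83 - 1.76)/1.83 * 100 = 3.83%

3.83%


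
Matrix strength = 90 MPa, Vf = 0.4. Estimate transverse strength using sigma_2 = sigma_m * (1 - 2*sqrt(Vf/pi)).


factor = 1 - 2*sqrt(0.4/pi) = 0.2864
sigma_2 = 90 * 0.2864 = 25.77 MPa

25.77 MPa


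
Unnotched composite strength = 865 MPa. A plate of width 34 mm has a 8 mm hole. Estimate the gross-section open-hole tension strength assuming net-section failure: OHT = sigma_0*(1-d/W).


OHT = sigma_0*(1-d/W) = 865*(1-8/34) = 661.5 MPa

661.5 MPa


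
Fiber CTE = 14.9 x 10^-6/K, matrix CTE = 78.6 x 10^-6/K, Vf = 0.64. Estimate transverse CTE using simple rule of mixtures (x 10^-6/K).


alpha_2 = alpha_f*Vf + alpha_m*(1-Vf) = 14.9*0.64 + 78.6*0.36 = 37.8 x 10^-6/K

37.8 x 10^-6/K


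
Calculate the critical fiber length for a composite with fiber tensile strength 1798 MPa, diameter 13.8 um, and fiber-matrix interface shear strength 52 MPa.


Lc = sigma_f * d / (2 * tau_i) = 1798 * 13.8 / (2 * 52) = 238.6 um

238.6 um


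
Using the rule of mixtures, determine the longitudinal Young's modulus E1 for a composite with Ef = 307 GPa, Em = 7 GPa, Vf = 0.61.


E1 = Ef*Vf + Em*(1-Vf) = 307*0.61 + 7*0.39 = 190.0 GPa

190.0 GPa


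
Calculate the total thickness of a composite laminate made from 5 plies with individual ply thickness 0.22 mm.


h = n * t_ply = 5 * 0.22 = 1.1 mm

1.1 mm


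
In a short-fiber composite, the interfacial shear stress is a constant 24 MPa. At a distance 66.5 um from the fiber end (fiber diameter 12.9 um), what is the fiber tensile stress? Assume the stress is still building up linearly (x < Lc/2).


Force balance: sigma_f * (pi*d^2/4) = tau * (pi*d) * x  ->  sigma_f = 4 * tau * x / d
sigma_f = 4 * 24 * 66.5 / 12.9 = 494.9 MPa

494.9 MPa


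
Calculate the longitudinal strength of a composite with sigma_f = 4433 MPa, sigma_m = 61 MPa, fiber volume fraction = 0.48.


sigma_1 = sigma_f*Vf + sigma_m*(1-Vf) = 4433*0.48 + 61*0.52 = 2159.6 MPa

2159.6 MPa


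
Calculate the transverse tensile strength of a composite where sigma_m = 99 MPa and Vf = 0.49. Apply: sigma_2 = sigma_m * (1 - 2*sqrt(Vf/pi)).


factor = 1 - 2*sqrt(0.49/pi) = 0.2101
sigma_2 = 99 * 0.2101 = 20.8 MPa

20.8 MPa


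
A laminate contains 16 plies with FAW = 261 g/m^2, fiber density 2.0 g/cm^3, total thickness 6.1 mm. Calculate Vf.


Vf = n * FAW / (rho_f * h * 1000) = 16 * 261 / (2.0 * 6.1 * 1000) = 0.3423

0.3423


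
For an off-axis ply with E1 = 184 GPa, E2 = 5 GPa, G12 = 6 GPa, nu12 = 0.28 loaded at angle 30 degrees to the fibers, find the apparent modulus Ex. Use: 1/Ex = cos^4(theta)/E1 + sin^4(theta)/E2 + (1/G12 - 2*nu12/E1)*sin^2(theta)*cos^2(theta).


cos^4(30) = 0.5625, sin^4(30) = 0.0625, sin^2(30)*cos^2(30) = 0.1875
1/G12 - 2*nu12/E1 = 1/6 - 2*0.28/184 = 0.163623 GPa^-1
1/Ex = 0.5625/184 + 0.0625/5 + 0.163623*0.1875 = 0.0462364 GPa^-1
Ex = 21.63 GPa

21.63 GPa


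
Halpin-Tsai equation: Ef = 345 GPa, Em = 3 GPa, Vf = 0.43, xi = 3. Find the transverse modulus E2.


eta = (Ef/Em - 1)/(Ef/Em + xi) = (115.0 - 1)/(115.0 + 3) = 0.9661
E2 = Em*(1+xi*eta*Vf)/(1-eta*Vf) = 11.53 GPa

11.53 GPa


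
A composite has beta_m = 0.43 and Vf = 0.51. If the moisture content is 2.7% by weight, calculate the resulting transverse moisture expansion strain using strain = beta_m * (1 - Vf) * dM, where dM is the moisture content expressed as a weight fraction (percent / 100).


dM = 2.7/100 = 0.027
strain = beta_m * (1-Vf) * dM = 0.43 * 0.49 * 0.027 = 0.0056889

0.0056889


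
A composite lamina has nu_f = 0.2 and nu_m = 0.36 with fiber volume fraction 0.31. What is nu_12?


nu_12 = nu_f*Vf + nu_m*(1-Vf) = 0.2*0.31 + 0.36*0.69 = 0.3104

0.3104


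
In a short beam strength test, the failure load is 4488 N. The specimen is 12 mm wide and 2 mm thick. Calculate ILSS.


ILSS = 3F/(4bh) = 3*4488/(4*12*2) = 140.25 MPa

140.25 MPa


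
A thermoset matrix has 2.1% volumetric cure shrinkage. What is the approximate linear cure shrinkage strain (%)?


Linear shrinkage ≈ vol_shrink/3 = 2.1/3 = 0.7%

0.7%


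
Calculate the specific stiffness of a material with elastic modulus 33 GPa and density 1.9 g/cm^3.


Specific stiffness = E/rho = 33/1.9 = 17.4 GPa/(g/cm^3)

17.4 GPa/(g/cm^3)


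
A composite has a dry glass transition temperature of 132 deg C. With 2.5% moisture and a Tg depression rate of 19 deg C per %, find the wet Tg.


Tg_wet = Tg_dry - k*moisture = 132 - 19*2.5 = 84.5 deg C

84.5 deg C


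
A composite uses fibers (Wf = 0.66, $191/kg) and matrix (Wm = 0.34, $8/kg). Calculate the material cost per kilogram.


Cost = cost_f*Wf + cost_m*Wm = 191*0.66 + 8*0.34 = $128.78/kg

$128.78/kg


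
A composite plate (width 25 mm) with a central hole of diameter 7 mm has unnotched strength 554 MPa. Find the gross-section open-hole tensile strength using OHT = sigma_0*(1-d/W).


OHT = sigma_0*(1-d/W) = 554*(1-7/25) = 398.9 MPa

398.9 MPa


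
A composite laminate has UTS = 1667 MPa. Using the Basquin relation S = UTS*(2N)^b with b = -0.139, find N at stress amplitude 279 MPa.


N = 0.5 * (S/UTS)^(1/b) = 0.5 * (279/1667)^(1/-0.139) = 192348.1285 cycles

192348.1285 cycles


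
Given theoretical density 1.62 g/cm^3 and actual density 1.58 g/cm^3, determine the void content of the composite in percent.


Void% = (rho_theo - rho_actual)/rho_theo * 100 = (1.62 - 1.58)/1.62 * 100 = 2.47%

2.47%


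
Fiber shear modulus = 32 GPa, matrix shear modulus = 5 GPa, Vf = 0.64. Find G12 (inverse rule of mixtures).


1/G12 = Vf/Gf + (1-Vf)/Gm = 0.64/32 + 0.36/5
G12 = 10.87 GPa

10.87 GPa


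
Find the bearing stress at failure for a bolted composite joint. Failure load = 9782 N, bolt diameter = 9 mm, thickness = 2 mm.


sigma_br = F/(d*h) = 9782/(9*2) = 543.4 MPa

543.4 MPa


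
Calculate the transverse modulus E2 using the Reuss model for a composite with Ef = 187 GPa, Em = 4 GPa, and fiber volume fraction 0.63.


1/E2 = Vf/Ef + (1-Vf)/Em = 0.63/187 + 0.37/4
E2 = 10.43 GPa

10.43 GPa


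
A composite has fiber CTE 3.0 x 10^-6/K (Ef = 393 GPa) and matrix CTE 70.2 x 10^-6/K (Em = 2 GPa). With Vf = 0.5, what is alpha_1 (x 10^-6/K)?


E1 = Ef*Vf + Em*(1-Vf) = 197.5
alpha_1 = (alpha_f*Ef*Vf + alpha_m*Em*(1-Vf))/E1 = 3.34 x 10^-6/K

3.34 x 10^-6/K


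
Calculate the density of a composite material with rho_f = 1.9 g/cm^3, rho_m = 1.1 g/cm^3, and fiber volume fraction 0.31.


rho_c = rho_f*Vf + rho_m*(1-Vf) = 1.9*0.31 + 1.1*0.69 = 1.348 g/cm^3

1.348 g/cm^3


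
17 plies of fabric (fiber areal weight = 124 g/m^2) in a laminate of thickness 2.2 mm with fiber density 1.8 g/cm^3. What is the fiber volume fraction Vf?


Vf = n * FAW / (rho_f * h * 1000) = 17 * 124 / (1.8 * 2.2 * 1000) = 0.5323

0.5323


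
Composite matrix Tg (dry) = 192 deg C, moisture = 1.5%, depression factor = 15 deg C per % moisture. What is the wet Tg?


Tg_wet = Tg_dry - k*moisture = 192 - 15*1.5 = 169.5 deg C

169.5 deg C


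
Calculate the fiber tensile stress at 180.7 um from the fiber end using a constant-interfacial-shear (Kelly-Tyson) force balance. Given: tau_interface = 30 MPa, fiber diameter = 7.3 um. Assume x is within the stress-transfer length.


Force balance: sigma_f * (pi*d^2/4) = tau * (pi*d) * x  ->  sigma_f = 4 * tau * x / d
sigma_f = 4 * 30 * 180.7 / 7.3 = 2970.4 MPa

2970.4 MPa


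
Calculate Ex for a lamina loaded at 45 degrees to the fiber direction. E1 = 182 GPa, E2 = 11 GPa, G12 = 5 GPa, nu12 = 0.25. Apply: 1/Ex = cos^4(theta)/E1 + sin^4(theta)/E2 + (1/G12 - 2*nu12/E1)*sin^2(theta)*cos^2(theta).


cos^4(45) = 0.25, sin^4(45) = 0.25, sin^2(45)*cos^2(45) = 0.25
1/G12 - 2*nu12/E1 = 1/5 - 2*0.25/182 = 0.197253 GPa^-1
1/Ex = 0.25/182 + 0.25/11 + 0.197253*0.25 = 0.0734141 GPa^-1
Ex = 13.62 GPa

13.62 GPa


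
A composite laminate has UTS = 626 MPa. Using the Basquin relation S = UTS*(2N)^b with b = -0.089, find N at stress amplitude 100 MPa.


N = 0.5 * (S/UTS)^(1/b) = 0.5 * (100/626)^(1/-0.089) = 4.4591e+08 cycles

4.4591e+08 cycles


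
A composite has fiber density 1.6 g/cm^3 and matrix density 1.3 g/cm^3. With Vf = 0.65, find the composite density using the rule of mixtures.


rho_c = rho_f*Vf + rho_m*(1-Vf) = 1.6*0.65 + 1.3*0.35 = 1.495 g/cm^3

1.495 g/cm^3


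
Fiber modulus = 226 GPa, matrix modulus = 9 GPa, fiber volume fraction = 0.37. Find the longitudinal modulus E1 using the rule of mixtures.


E1 = Ef*Vf + Em*(1-Vf) = 226*0.37 + 9*0.63 = 89.29 GPa

89.29 GPa


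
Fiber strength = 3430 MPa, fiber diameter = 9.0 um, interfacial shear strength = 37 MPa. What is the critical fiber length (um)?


Lc = sigma_f * d / (2 * tau_i) = 3430 * 9.0 / (2 * 37) = 417.2 um

417.2 um


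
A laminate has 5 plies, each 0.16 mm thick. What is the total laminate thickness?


h = n * t_ply = 5 * 0.16 = 0.8 mm

0.8 mm


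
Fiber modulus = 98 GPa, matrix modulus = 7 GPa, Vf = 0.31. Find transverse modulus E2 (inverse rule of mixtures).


1/E2 = Vf/Ef + (1-Vf)/Em = 0.31/98 + 0.69/7
E2 = 9.83 GPa

9.83 GPa


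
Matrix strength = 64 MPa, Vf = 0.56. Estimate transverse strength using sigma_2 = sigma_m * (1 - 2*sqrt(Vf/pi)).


factor = 1 - 2*sqrt(0.56/pi) = 0.1556
sigma_2 = 64 * 0.1556 = 9.96 MPa

9.96 MPa


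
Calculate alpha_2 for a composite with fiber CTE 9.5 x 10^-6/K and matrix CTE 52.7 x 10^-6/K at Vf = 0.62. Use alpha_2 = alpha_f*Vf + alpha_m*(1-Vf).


alpha_2 = alpha_f*Vf + alpha_m*(1-Vf) = 9.5*0.62 + 52.7*0.38 = 25.9 x 10^-6/K

25.9 x 10^-6/K


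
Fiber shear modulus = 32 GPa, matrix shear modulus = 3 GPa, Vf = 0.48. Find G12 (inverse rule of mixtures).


1/G12 = Vf/Gf + (1-Vf)/Gm = 0.48/32 + 0.52/3
G12 = 5.31 GPa

5.31 GPa


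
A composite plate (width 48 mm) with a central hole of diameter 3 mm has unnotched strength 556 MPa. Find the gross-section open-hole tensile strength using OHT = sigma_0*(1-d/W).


OHT = sigma_0*(1-d/W) = 556*(1-3/48) = 521.3 MPa

521.3 MPa


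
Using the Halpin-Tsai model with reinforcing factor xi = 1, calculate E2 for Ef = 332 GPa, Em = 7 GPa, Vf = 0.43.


eta = (Ef/Em - 1)/(Ef/Em + xi) = (47.4286 - 1)/(47.4286 + 1) = 0.9587
E2 = Em*(1+xi*eta*Vf)/(1-eta*Vf) = 16.82 GPa

16.82 GPa


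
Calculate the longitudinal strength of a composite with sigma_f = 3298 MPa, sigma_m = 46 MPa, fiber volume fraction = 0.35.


sigma_1 = sigma_f*Vf + sigma_m*(1-Vf) = 3298*0.35 + 46*0.65 = 1184.2 MPa

1184.2 MPa


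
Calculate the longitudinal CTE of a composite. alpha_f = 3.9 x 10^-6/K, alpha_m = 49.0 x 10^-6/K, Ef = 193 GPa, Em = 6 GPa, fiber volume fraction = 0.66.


E1 = Ef*Vf + Em*(1-Vf) = 129.42
alpha_1 = (alpha_f*Ef*Vf + alpha_m*Em*(1-Vf))/E1 = 4.61 x 10^-6/K

4.61 x 10^-6/K


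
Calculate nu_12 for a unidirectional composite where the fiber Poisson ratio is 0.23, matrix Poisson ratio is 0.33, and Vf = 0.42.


nu_12 = nu_f*Vf + nu_m*(1-Vf) = 0.23*0.42 + 0.33*0.58 = 0.288

0.288


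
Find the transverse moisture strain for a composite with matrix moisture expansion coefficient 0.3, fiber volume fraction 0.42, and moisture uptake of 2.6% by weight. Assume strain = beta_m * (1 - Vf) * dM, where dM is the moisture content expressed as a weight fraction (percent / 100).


dM = 2.6/100 = 0.026
strain = beta_m * (1-Vf) * dM = 0.3 * 0.58 * 0.026 = 0.004524

0.004524


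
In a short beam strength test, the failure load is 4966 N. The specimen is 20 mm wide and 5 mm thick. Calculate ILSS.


ILSS = 3F/(4bh) = 3*4966/(4*20*5) = 37.25 MPa

37.25 MPa


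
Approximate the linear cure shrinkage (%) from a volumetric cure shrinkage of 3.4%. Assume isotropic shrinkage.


Linear shrinkage ≈ vol_shrink/3 = 3.4/3 = 1.133%

1.133%


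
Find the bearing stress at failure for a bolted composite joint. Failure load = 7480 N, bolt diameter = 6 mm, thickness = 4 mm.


sigma_br = F/(d*h) = 7480/(6*4) = 311.7 MPa

311.7 MPa


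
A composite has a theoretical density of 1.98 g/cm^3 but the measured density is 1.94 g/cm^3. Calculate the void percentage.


Void% = (rho_theo - rho_actual)/rho_theo * 100 = (1.98 - 1.94)/1.98 * 100 = 2.02%

2.02%


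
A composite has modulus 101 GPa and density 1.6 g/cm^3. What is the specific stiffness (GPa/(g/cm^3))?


Specific stiffness = E/rho = 101/1.6 = 63.1 GPa/(g/cm^3)

63.1 GPa/(g/cm^3)


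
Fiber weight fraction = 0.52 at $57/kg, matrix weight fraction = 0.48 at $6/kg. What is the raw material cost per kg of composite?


Cost = cost_f*Wf + cost_m*Wm = 57*0.52 + 6*0.48 = $32.52/kg

$32.52/kg


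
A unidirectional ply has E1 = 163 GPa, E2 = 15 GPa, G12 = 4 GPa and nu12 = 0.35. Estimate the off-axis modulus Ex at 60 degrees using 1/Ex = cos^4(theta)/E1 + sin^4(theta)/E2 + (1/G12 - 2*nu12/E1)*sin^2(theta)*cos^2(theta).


cos^4(60) = 0.0625, sin^4(60) = 0.5625, sin^2(60)*cos^2(60) = 0.1875
1/G12 - 2*nu12/E1 = 1/4 - 2*0.35/163 = 0.245706 GPa^-1
1/Ex = 0.0625/163 + 0.5625/15 + 0.245706*0.1875 = 0.0839532 GPa^-1
Ex = 11.91 GPa

11.91 GPa


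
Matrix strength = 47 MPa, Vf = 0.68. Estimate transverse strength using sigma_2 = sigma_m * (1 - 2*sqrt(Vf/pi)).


factor = 1 - 2*sqrt(0.68/pi) = 0.0695
sigma_2 = 47 * 0.0695 = 3.27 MPa

3.27 MPa


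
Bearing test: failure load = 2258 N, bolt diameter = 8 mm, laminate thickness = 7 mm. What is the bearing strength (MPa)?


sigma_br = F/(d*h) = 2258/(8*7) = 40.3 MPa

40.3 MPa


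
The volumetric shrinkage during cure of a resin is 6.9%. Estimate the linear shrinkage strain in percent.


Linear shrinkage ≈ vol_shrink/3 = 6.9/3 = 2.3%

2.3%


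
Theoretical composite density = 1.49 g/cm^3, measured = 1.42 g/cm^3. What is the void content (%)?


Void% = (rho_theo - rho_actual)/rho_theo * 100 = (1.49 - 1.42)/1.49 * 100 = 4.7%

4.7%


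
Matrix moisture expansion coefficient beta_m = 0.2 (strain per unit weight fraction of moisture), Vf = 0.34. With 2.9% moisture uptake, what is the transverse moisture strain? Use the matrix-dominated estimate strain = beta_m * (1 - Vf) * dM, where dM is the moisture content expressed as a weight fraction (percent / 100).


dM = 2.9/100 = 0.029
strain = beta_m * (1-Vf) * dM = 0.2 * 0.66 * 0.029 = 0.003828

0.003828


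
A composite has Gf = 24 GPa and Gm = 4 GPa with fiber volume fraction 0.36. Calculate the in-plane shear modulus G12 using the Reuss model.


1/G12 = Vf/Gf + (1-Vf)/Gm = 0.36/24 + 0.64/4
G12 = 5.71 GPa

5.71 GPa


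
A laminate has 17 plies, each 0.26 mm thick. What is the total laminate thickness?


h = n * t_ply = 17 * 0.26 = 4.42 mm

4.42 mm


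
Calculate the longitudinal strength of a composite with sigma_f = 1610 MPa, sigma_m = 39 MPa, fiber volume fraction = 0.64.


sigma_1 = sigma_f*Vf + sigma_m*(1-Vf) = 1610*0.64 + 39*0.36 = 1044.4 MPa

1044.4 MPa


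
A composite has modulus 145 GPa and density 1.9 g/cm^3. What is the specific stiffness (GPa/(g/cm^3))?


Specific stiffness = E/rho = 145/1.9 = 76.3 GPa/(g/cm^3)

76.3 GPa/(g/cm^3)


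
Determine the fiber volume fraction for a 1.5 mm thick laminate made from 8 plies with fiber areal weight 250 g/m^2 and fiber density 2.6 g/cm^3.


Vf = n * FAW / (rho_f * h * 1000) = 8 * 250 / (2.6 * 1.5 * 1000) = 0.5128

0.5128


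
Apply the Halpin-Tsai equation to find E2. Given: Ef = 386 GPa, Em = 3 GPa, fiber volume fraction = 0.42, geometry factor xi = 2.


eta = (Ef/Em - 1)/(Ef/Em + xi) = (128.6667 - 1)/(128.6667 + 2) = 0.977
E2 = Em*(1+xi*eta*Vf)/(1-eta*Vf) = 9.26 GPa

9.26 GPa


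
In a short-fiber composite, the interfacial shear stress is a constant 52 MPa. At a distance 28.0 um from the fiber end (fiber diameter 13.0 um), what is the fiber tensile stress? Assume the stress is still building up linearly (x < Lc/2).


Force balance: sigma_f * (pi*d^2/4) = tau * (pi*d) * x  ->  sigma_f = 4 * tau * x / d
sigma_f = 4 * 52 * 28.0 / 13.0 = 448.0 MPa

448.0 MPa


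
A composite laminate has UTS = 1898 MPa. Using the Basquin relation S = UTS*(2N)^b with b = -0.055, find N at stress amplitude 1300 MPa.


N = 0.5 * (S/UTS)^(1/b) = 0.5 * (1300/1898)^(1/-0.055) = 486.6355 cycles

486.6355 cycles


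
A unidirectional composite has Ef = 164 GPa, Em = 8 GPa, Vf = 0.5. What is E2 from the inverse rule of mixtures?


1/E2 = Vf/Ef + (1-Vf)/Em = 0.5/164 + 0.5/8
E2 = 15.26 GPa

15.26 GPa


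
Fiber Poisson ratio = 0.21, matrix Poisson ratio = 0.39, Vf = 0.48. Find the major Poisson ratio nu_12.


nu_12 = nu_f*Vf + nu_m*(1-Vf) = 0.21*0.48 + 0.39*0.52 = 0.3036

0.3036


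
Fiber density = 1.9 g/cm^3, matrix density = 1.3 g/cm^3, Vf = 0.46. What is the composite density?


rho_c = rho_f*Vf + rho_m*(1-Vf) = 1.9*0.46 + 1.3*0.54 = 1.576 g/cm^3

1.576 g/cm^3


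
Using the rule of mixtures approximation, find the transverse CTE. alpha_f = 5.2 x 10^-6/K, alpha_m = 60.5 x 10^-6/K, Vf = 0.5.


alpha_2 = alpha_f*Vf + alpha_m*(1-Vf) = 5.2*0.5 + 60.5*0.5 = 32.9 x 10^-6/K

32.9 x 10^-6/K


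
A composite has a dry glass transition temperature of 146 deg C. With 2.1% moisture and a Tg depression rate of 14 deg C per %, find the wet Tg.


Tg_wet = Tg_dry - k*moisture = 146 - 14*2.1 = 116.6 deg C

116.6 deg C


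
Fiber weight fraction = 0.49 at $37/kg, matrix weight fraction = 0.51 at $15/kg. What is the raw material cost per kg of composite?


Cost = cost_f*Wf + cost_m*Wm = 37*0.49 + 15*0.51 = $25.78/kg

$25.78/kg


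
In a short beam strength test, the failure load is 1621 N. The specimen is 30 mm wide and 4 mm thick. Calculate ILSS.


ILSS = 3F/(4bh) = 3*1621/(4*30*4) = 10.13 MPa

10.13 MPa


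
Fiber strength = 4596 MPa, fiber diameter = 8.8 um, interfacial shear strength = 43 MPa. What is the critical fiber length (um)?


Lc = sigma_f * d / (2 * tau_i) = 4596 * 8.8 / (2 * 43) = 470.3 um

470.3 um


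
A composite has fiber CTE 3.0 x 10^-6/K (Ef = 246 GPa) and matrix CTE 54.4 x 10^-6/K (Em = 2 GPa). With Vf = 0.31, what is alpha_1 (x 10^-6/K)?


E1 = Ef*Vf + Em*(1-Vf) = 77.64
alpha_1 = (alpha_f*Ef*Vf + alpha_m*Em*(1-Vf))/E1 = 3.91 x 10^-6/K

3.91 x 10^-6/K


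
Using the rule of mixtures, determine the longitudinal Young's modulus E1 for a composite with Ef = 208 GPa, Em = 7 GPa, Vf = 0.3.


E1 = Ef*Vf + Em*(1-Vf) = 208*0.3 + 7*0.7 = 67.3 GPa

67.3 GPa


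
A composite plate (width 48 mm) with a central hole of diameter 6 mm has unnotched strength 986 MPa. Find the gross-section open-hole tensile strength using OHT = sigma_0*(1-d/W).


OHT = sigma_0*(1-d/W) = 986*(1-6/48) = 862.8 MPa

862.8 MPa


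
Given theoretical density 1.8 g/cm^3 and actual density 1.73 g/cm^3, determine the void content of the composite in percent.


Void% = (rho_theo - rho_actual)/rho_theo * 100 = (1.8 - 1.73)/1.8 * 100 = 3.89%

3.89%


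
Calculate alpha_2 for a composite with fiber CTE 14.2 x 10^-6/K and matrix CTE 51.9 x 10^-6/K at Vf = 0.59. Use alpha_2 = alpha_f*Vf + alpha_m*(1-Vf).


alpha_2 = alpha_f*Vf + alpha_m*(1-Vf) = 14.2*0.59 + 51.9*0.41 = 29.7 x 10^-6/K

29.7 x 10^-6/K


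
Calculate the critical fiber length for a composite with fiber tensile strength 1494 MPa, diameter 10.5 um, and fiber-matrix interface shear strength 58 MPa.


Lc = sigma_f * d / (2 * tau_i) = 1494 * 10.5 / (2 * 58) = 135.2 um

135.2 um


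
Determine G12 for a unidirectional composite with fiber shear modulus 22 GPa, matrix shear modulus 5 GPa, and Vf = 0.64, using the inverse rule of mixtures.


1/G12 = Vf/Gf + (1-Vf)/Gm = 0.64/22 + 0.36/5
G12 = 9.89 GPa

9.89 GPa


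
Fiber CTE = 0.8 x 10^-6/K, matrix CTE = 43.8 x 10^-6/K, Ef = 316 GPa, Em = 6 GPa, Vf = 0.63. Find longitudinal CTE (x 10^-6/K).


E1 = Ef*Vf + Em*(1-Vf) = 201.3
alpha_1 = (alpha_f*Ef*Vf + alpha_m*Em*(1-Vf))/E1 = 1.27 x 10^-6/K

1.27 x 10^-6/K


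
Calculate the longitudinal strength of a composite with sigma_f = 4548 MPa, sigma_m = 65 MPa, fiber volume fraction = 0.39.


sigma_1 = sigma_f*Vf + sigma_m*(1-Vf) = 4548*0.39 + 65*0.61 = 1813.4 MPa

1813.4 MPa


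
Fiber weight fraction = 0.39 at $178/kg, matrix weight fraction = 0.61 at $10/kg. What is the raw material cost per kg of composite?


Cost = cost_f*Wf + cost_m*Wm = 178*0.39 + 10*0.61 = $75.52/kg

$75.52/kg


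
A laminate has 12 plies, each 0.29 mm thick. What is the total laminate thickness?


h = n * t_ply = 12 * 0.29 = 3.48 mm

3.48 mm


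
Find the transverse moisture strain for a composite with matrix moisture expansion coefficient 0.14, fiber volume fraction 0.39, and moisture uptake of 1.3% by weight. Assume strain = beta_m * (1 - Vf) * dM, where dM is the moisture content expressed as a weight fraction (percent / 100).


dM = 1.3/100 = 0.013
strain = beta_m * (1-Vf) * dM = 0.14 * 0.61 * 0.013 = 0.0011102

0.0011102


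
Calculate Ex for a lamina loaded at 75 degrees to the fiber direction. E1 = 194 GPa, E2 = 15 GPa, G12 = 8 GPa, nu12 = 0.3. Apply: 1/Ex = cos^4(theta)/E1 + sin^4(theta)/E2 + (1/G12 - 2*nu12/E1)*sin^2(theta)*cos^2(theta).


cos^4(75) = 0.004487, sin^4(75) = 0.870513, sin^2(75)*cos^2(75) = 0.0625
1/G12 - 2*nu12/E1 = 1/8 - 2*0.3/194 = 0.121907 GPa^-1
1/Ex = 0.004487/194 + 0.870513/15 + 0.121907*0.0625 = 0.0656765 GPa^-1
Ex = 15.23 GPa

15.23 GPa


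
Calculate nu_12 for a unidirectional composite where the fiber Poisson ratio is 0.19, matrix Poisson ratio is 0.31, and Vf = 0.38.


nu_12 = nu_f*Vf + nu_m*(1-Vf) = 0.19*0.38 + 0.31*0.62 = 0.2644

0.2644


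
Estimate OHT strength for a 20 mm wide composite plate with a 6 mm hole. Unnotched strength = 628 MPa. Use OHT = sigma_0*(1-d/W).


OHT = sigma_0*(1-d/W) = 628*(1-6/20) = 439.6 MPa

439.6 MPa


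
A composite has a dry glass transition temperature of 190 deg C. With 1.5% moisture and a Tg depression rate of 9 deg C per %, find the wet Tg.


Tg_wet = Tg_dry - k*moisture = 190 - 9*1.5 = 176.5 deg C

176.5 deg C


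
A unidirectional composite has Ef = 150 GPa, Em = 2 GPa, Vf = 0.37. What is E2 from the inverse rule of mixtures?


1/E2 = Vf/Ef + (1-Vf)/Em = 0.37/150 + 0.63/2
E2 = 3.15 GPa

3.15 GPa


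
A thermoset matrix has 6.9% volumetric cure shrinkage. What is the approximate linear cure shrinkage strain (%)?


Linear shrinkage ≈ vol_shrink/3 = 6.9/3 = 2.3%

2.3%


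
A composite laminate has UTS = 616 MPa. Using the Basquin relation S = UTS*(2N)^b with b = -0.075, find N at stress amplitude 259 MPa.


N = 0.5 * (S/UTS)^(1/b) = 0.5 * (259/616)^(1/-0.075) = 52005.5043 cycles

52005.5043 cycles


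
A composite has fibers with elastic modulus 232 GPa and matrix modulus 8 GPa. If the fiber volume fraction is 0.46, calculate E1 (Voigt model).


E1 = Ef*Vf + Em*(1-Vf) = 232*0.46 + 8*0.54 = 111.04 GPa

111.04 GPa


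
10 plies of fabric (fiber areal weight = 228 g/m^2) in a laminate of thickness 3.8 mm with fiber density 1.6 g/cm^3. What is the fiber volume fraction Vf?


Vf = n * FAW / (rho_f * h * 1000) = 10 * 228 / (1.6 * 3.8 * 1000) = 0.375

0.375


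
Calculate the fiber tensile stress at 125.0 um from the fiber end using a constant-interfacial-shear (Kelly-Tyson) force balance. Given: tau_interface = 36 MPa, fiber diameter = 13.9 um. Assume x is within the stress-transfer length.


Force balance: sigma_f * (pi*d^2/4) = tau * (pi*d) * x  ->  sigma_f = 4 * tau * x / d
sigma_f = 4 * 36 * 125.0 / 13.9 = 1295.0 MPa

1295.0 MPa


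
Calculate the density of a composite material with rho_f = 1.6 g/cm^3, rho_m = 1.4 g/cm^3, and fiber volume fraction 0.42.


rho_c = rho_f*Vf + rho_m*(1-Vf) = 1.6*0.42 + 1.4*0.58 = 1.484 g/cm^3

1.484 g/cm^3


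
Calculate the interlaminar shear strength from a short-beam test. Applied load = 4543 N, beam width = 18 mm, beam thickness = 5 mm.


ILSS = 3F/(4bh) = 3*4543/(4*18*5) = 37.86 MPa

37.86 MPa


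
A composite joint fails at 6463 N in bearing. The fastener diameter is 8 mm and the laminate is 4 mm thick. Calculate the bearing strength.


sigma_br = F/(d*h) = 6463/(8*4) = 202.0 MPa

202.0 MPa


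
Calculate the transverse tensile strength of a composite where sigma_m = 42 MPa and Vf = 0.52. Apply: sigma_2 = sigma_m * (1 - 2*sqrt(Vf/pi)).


factor = 1 - 2*sqrt(0.52/pi) = 0.1863
sigma_2 = 42 * 0.1863 = 7.83 MPa

7.83 MPa


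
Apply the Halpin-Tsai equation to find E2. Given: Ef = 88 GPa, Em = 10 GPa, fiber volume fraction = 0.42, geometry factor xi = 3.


eta = (Ef/Em - 1)/(Ef/Em + xi) = (8.8 - 1)/(8.8 + 3) = 0.661
E2 = Em*(1+xi*eta*Vf)/(1-eta*Vf) = 25.37 GPa

25.37 GPa


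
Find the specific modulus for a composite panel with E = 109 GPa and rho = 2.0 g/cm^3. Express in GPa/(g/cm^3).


Specific stiffness = E/rho = 109/2.0 = 54.5 GPa/(g/cm^3)

54.5 GPa/(g/cm^3)


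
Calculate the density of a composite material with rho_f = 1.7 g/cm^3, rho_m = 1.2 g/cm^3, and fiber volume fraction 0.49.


rho_c = rho_f*Vf + rho_m*(1-Vf) = 1.7*0.49 + 1.2*0.51 = 1.445 g/cm^3

1.445 g/cm^3


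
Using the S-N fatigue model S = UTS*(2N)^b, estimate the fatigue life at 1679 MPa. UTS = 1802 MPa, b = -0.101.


N = 0.5 * (S/UTS)^(1/b) = 0.5 * (1679/1802)^(1/-0.101) = 1.0069 cycles

1.0069 cycles


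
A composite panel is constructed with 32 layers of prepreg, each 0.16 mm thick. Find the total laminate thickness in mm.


h = n * t_ply = 32 * 0.16 = 5.12 mm

5.12 mm


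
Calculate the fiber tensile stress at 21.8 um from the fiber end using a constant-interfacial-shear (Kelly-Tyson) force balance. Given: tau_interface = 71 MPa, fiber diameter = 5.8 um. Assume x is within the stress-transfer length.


Force balance: sigma_f * (pi*d^2/4) = tau * (pi*d) * x  ->  sigma_f = 4 * tau * x / d
sigma_f = 4 * 71 * 21.8 / 5.8 = 1067.4 MPa

1067.4 MPa


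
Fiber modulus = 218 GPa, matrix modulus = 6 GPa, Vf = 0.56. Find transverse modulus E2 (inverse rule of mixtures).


1/E2 = Vf/Ef + (1-Vf)/Em = 0.56/218 + 0.44/6
E2 = 13.17 GPa

13.17 GPa


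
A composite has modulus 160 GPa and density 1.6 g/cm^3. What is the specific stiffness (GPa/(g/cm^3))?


Specific stiffness = E/rho = 160/1.6 = 100.0 GPa/(g/cm^3)

100.0 GPa/(g/cm^3)


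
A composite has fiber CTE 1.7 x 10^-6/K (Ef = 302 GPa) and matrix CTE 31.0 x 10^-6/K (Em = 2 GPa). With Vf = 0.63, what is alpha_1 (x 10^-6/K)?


E1 = Ef*Vf + Em*(1-Vf) = 191.0
alpha_1 = (alpha_f*Ef*Vf + alpha_m*Em*(1-Vf))/E1 = 1.81 x 10^-6/K

1.81 x 10^-6/K


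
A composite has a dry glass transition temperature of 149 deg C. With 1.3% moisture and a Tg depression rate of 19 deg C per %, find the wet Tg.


Tg_wet = Tg_dry - k*moisture = 149 - 19*1.3 = 124.3 deg C

124.3 deg C


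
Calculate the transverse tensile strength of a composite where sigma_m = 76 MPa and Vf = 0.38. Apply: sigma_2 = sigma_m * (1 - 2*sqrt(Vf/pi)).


factor = 1 - 2*sqrt(0.38/pi) = 0.3044
sigma_2 = 76 * 0.3044 = 23.14 MPa

23.14 MPa


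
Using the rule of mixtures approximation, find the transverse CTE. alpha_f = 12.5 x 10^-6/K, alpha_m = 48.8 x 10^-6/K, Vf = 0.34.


alpha_2 = alpha_f*Vf + alpha_m*(1-Vf) = 12.5*0.34 + 48.8*0.66 = 36.5 x 10^-6/K

36.5 x 10^-6/K


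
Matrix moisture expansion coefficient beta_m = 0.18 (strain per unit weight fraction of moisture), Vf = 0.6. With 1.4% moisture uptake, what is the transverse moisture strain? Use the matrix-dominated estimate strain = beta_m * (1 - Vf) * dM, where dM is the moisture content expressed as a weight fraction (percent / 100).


dM = 1.4/100 = 0.014
strain = beta_m * (1-Vf) * dM = 0.18 * 0.4 * 0.014 = 0.001008

0.001008


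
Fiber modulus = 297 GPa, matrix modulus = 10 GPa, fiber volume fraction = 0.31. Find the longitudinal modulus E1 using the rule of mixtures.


E1 = Ef*Vf + Em*(1-Vf) = 297*0.31 + 10*0.69 = 98.97 GPa

98.97 GPa


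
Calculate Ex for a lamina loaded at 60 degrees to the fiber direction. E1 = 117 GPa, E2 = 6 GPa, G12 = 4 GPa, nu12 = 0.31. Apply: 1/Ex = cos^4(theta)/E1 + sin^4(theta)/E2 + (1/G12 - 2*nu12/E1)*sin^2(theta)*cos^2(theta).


cos^4(60) = 0.0625, sin^4(60) = 0.5625, sin^2(60)*cos^2(60) = 0.1875
1/G12 - 2*nu12/E1 = 1/4 - 2*0.31/117 = 0.244701 GPa^-1
1/Ex = 0.0625/117 + 0.5625/6 + 0.244701*0.1875 = 0.1401656 GPa^-1
Ex = 7.13 GPa

7.13 GPa


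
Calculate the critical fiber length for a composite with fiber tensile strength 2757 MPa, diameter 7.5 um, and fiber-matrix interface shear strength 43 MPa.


Lc = sigma_f * d / (2 * tau_i) = 2757 * 7.5 / (2 * 43) = 240.4 um

240.4 um


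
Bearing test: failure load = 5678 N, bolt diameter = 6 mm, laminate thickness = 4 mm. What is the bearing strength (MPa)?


sigma_br = F/(d*h) = 5678/(6*4) = 236.6 MPa

236.6 MPa


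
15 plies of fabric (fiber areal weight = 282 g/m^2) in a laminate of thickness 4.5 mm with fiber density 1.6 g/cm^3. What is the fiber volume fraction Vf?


Vf = n * FAW / (rho_f * h * 1000) = 15 * 282 / (1.6 * 4.5 * 1000) = 0.5875

0.5875


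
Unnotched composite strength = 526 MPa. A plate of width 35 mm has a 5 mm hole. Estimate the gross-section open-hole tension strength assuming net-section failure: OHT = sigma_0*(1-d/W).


OHT = sigma_0*(1-d/W) = 526*(1-5/35) = 450.9 MPa

450.9 MPa


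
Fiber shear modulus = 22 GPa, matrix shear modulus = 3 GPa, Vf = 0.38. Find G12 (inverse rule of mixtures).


1/G12 = Vf/Gf + (1-Vf)/Gm = 0.38/22 + 0.62/3
G12 = 4.47 GPa

4.47 GPa


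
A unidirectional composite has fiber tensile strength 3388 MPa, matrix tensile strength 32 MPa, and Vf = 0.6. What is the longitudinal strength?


sigma_1 = sigma_f*Vf + sigma_m*(1-Vf) = 3388*0.6 + 32*0.4 = 2045.6 MPa

2045.6 MPa
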